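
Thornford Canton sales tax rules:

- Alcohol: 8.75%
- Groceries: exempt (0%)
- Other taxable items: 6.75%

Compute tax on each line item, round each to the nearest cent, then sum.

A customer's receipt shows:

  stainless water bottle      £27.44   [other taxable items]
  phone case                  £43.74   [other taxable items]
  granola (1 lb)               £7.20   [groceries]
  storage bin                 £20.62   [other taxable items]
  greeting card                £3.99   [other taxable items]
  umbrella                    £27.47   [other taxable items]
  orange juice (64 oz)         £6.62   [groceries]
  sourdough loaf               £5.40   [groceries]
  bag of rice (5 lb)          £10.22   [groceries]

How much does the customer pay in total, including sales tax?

£161.01

Stainless water bottle £27.44: other taxable items → 6.75% → £1.85
Phone case £43.74: other taxable items → 6.75% → £2.95
Granola (1 lb) £7.20: groceries → 0% → £0.00
Storage bin £20.62: other taxable items → 6.75% → £1.39
Greeting card £3.99: other taxable items → 6.75% → £0.27
Umbrella £27.47: other taxable items → 6.75% → £1.85
Orange juice (64 oz) £6.62: groceries → 0% → £0.00
Sourdough loaf £5.40: groceries → 0% → £0.00
Bag of rice (5 lb) £10.22: groceries → 0% → £0.00
Subtotal = £152.70; tax = £8.31; total due = £161.01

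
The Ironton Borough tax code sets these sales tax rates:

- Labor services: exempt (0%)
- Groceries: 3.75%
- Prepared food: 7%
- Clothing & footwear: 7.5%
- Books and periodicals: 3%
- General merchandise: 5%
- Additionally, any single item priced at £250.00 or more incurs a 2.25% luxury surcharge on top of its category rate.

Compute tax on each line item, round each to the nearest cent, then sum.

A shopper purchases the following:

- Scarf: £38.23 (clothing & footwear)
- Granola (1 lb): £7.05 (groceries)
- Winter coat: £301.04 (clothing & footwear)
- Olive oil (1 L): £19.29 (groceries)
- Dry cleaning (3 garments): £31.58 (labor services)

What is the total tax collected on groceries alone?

£0.98

Granola (1 lb) £7.05: groceries → 3.75% → £0.26
Olive oil (1 L) £19.29: groceries → 3.75% → £0.72
Tax on groceries = £0.26 + £0.72 = £0.98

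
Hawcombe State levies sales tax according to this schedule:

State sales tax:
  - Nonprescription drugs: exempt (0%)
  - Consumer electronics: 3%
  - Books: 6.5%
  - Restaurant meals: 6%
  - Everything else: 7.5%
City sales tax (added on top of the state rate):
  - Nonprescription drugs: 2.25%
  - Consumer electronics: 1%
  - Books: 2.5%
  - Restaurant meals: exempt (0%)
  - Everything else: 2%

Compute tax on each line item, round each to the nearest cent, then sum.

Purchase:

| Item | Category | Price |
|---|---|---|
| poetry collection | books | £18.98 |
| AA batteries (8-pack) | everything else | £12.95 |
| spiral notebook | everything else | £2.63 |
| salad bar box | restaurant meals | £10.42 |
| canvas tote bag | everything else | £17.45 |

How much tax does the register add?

£5.48

Poetry collection £18.98: books → 6.5% + 2.5% city = 9% → £1.71
AA batteries (8-pack) £12.95: everything else → 7.5% + 2% city = 9.5% → £1.23
Spiral notebook £2.63: everything else → 7.5% + 2% city = 9.5% → £0.25
Salad bar box £10.42: restaurant meals → 6% + 0% city = 6% → £0.63
Canvas tote bag £17.45: everything else → 7.5% + 2% city = 9.5% → £1.66
Total tax = £1.71 + £1.23 + £0.25 + £0.63 + £1.66 = £5.48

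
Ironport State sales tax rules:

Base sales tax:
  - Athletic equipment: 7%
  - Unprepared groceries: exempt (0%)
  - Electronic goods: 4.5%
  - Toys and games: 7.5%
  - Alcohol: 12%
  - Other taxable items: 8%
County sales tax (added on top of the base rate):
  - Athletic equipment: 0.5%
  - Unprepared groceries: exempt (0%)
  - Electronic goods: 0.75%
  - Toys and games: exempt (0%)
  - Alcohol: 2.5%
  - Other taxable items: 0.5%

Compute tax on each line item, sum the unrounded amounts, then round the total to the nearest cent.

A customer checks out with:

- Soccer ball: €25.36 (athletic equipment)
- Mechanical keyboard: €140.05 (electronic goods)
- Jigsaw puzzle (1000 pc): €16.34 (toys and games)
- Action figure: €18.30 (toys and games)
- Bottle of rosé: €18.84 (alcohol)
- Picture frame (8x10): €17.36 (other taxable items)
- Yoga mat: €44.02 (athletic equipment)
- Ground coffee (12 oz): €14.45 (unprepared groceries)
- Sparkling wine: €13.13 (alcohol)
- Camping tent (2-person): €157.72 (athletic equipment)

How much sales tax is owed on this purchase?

€33.09

Soccer ball €25.36: athletic equipment → 7% + 0.5% county = 7.5% → €1.902
Mechanical keyboard €140.05: electronic goods → 4.5% + 0.75% county = 5.25% → €7.352625
Jigsaw puzzle (1000 pc) €16.34: toys and games → 7.5% + 0% county = 7.5% → €1.2255
Action figure €18.30: toys and games → 7.5% + 0% county = 7.5% → €1.3725
Bottle of rosé €18.84: alcohol → 12% + 2.5% county = 14.5% → €2.7318
Picture frame (8x10) €17.36: other taxable items → 8% + 0.5% county = 8.5% → €1.4756
Yoga mat €44.02: athletic equipment → 7% + 0.5% county = 7.5% → €3.3015
Ground coffee (12 oz) €14.45: unprepared groceries → 0% + 0% county = 0% → €0.00
Sparkling wine €13.13: alcohol → 12% + 2.5% county = 14.5% → €1.90385
Camping tent (2-person) €157.72: athletic equipment → 7% + 0.5% county = 7.5% → €11.829
Unrounded tax sum = €33.094375 → €33.09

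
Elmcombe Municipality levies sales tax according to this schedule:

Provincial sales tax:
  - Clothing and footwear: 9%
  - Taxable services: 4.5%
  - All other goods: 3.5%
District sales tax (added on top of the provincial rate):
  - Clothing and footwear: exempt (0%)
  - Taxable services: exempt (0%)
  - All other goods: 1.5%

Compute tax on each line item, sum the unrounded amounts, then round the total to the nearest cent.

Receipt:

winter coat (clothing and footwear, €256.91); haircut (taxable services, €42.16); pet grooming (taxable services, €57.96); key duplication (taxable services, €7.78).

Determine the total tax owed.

Winter coat €256.91: clothing and footwear → 9% + 0% district = 9% → €23.1219
Haircut €42.16: taxable services → 4.5% + 0% district = 4.5% → €1.8972
Pet grooming €57.96: taxable services → 4.5% + 0% district = 4.5% → €2.6082
Key duplication €7.78: taxable services → 4.5% + 0% district = 4.5% → €0.3501
Unrounded tax sum = €27.9774 → €27.98

€27.98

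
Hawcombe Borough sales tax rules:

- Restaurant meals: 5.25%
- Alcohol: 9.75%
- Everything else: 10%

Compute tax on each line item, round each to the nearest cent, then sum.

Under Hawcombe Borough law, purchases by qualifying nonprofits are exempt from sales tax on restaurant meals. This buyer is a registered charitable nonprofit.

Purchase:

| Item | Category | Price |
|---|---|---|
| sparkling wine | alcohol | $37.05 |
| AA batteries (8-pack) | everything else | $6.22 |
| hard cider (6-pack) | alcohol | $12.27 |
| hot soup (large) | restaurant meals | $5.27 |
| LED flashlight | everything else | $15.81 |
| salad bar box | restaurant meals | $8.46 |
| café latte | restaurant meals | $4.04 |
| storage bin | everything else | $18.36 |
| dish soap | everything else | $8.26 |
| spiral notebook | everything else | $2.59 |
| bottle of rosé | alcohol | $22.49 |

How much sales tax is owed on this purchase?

Sparkling wine $37.05: alcohol → 9.75% → $3.61
AA batteries (8-pack) $6.22: everything else → 10% → $0.62
Hard cider (6-pack) $12.27: alcohol → 9.75% → $1.20
Hot soup (large) $5.27: restaurant meals, buyer-exempt → 0% → $0.00
LED flashlight $15.81: everything else → 10% → $1.58
Salad bar box $8.46: restaurant meals, buyer-exempt → 0% → $0.00
Café latte $4.04: restaurant meals, buyer-exempt → 0% → $0.00
Storage bin $18.36: everything else → 10% → $1.84
Dish soap $8.26: everything else → 10% → $0.83
Spiral notebook $2.59: everything else → 10% → $0.26
Bottle of rosé $22.49: alcohol → 9.75% → $2.19
Total tax = $3.61 + $0.62 + $1.20 + $1.58 + $1.84 + $0.83 + $0.26 + $2.19 = $12.13

$12.13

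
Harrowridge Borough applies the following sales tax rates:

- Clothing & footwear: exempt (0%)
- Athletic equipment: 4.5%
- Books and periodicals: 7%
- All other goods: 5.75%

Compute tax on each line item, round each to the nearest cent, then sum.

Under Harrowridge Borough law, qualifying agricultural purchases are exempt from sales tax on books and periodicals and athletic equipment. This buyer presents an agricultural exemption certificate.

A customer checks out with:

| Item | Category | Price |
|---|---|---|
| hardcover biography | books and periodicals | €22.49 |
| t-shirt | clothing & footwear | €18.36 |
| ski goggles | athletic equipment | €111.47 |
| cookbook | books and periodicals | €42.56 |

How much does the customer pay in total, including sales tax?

Hardcover biography €22.49: books and periodicals, buyer-exempt → 0% → €0.00
T-shirt €18.36: clothing & footwear → 0% → €0.00
Ski goggles €111.47: athletic equipment, buyer-exempt → 0% → €0.00
Cookbook €42.56: books and periodicals, buyer-exempt → 0% → €0.00
Subtotal = €194.88; tax = €0.00; total due = €194.88

€194.88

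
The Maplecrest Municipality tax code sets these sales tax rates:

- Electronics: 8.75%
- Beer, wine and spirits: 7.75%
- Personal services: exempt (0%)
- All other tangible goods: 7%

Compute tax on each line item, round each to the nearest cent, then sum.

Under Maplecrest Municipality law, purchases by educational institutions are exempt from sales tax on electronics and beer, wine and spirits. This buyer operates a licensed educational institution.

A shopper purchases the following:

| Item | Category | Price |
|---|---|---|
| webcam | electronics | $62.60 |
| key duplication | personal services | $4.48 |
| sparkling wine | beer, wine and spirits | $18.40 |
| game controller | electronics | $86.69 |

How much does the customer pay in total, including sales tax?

Webcam $62.60: electronics, buyer-exempt → 0% → $0.00
Key duplication $4.48: personal services → 0% → $0.00
Sparkling wine $18.40: beer, wine and spirits, buyer-exempt → 0% → $0.00
Game controller $86.69: electronics, buyer-exempt → 0% → $0.00
Subtotal = $172.17; tax = $0.00; total due = $172.17

$172.17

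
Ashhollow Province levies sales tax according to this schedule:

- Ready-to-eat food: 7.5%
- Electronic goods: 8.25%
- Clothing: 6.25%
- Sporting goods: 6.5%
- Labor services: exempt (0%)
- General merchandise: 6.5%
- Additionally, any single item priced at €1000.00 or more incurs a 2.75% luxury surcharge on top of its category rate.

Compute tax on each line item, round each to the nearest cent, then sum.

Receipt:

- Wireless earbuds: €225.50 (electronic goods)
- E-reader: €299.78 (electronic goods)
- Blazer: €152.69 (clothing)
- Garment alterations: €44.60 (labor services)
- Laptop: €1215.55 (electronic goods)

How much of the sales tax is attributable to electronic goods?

Wireless earbuds €225.50: electronic goods → 8.25% → €18.60
E-reader €299.78: electronic goods → 8.25% → €24.73
Laptop €1215.55: electronic goods → 8.25% + 2.75% surcharge = 11% → €133.71
Tax on electronic goods = €18.60 + €24.73 + €133.71 = €177.04

€177.04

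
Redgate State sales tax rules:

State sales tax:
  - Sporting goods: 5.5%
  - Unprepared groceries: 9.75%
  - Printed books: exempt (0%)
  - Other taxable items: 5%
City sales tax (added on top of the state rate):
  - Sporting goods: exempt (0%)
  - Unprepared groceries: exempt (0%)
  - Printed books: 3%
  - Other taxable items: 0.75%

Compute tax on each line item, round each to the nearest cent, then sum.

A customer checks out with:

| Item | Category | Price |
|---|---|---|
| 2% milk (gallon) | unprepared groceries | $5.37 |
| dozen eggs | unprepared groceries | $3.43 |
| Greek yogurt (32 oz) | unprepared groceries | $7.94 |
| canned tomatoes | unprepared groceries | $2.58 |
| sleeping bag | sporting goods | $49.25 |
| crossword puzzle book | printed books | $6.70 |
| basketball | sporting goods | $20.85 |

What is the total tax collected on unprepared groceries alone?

2% milk (gallon) $5.37: unprepared groceries → 9.75% + 0% city = 9.75% → $0.52
Dozen eggs $3.43: unprepared groceries → 9.75% + 0% city = 9.75% → $0.33
Greek yogurt (32 oz) $7.94: unprepared groceries → 9.75% + 0% city = 9.75% → $0.77
Canned tomatoes $2.58: unprepared groceries → 9.75% + 0% city = 9.75% → $0.25
Tax on unprepared groceries = $0.52 + $0.33 + $0.77 + $0.25 = $1.87

$1.87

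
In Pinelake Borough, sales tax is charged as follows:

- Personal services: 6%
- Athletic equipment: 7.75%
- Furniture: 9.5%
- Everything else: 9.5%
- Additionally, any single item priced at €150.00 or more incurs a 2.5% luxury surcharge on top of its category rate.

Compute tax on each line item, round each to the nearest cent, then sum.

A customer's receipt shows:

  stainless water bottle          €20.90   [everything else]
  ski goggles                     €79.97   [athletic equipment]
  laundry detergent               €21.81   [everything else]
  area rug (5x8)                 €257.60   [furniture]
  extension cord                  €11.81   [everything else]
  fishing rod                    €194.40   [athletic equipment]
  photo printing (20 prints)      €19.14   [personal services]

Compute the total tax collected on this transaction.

€63.37

Stainless water bottle €20.90: everything else → 9.5% → €1.99
Ski goggles €79.97: athletic equipment → 7.75% → €6.20
Laundry detergent €21.81: everything else → 9.5% → €2.07
Area rug (5x8) €257.60: furniture → 9.5% + 2.5% surcharge = 12% → €30.91
Extension cord €11.81: everything else → 9.5% → €1.12
Fishing rod €194.40: athletic equipment → 7.75% + 2.5% surcharge = 10.25% → €19.93
Photo printing (20 prints) €19.14: personal services → 6% → €1.15
Total tax = €1.99 + €6.20 + €2.07 + €30.91 + €1.12 + €19.93 + €1.15 = €63.37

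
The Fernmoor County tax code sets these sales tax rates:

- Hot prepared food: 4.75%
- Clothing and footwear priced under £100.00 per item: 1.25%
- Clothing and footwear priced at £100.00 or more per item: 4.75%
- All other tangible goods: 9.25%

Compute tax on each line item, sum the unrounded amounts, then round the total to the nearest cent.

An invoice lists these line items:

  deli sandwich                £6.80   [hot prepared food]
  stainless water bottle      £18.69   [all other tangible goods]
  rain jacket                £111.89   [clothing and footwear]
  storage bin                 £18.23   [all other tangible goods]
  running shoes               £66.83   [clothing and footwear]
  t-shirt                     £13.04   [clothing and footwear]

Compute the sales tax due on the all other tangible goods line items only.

Stainless water bottle £18.69: all other tangible goods → 9.25% → £1.728825
Storage bin £18.23: all other tangible goods → 9.25% → £1.686275
Tax on all other tangible goods: unrounded sum = £3.4151 → £3.42

£3.42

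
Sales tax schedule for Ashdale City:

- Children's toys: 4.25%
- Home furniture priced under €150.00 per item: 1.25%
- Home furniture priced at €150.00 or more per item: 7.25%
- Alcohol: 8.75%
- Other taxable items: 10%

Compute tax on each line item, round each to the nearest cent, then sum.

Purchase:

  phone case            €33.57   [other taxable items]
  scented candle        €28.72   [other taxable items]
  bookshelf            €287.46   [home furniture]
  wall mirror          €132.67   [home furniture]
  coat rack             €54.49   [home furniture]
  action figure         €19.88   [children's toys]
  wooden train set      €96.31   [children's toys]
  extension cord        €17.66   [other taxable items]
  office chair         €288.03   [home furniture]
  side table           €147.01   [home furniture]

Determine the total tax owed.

€58.83

Phone case €33.57: other taxable items → 10% → €3.36
Scented candle €28.72: other taxable items → 10% → €2.87
Bookshelf €287.46: home furniture, €150.00 or more → 7.25% → €20.84
Wall mirror €132.67: home furniture, under €150.00 → 1.25% → €1.66
Coat rack €54.49: home furniture, under €150.00 → 1.25% → €0.68
Action figure €19.88: children's toys → 4.25% → €0.84
Wooden train set €96.31: children's toys → 4.25% → €4.09
Extension cord €17.66: other taxable items → 10% → €1.77
Office chair €288.03: home furniture, €150.00 or more → 7.25% → €20.88
Side table €147.01: home furniture, under €150.00 → 1.25% → €1.84
Total tax = €3.36 + €2.87 + €20.84 + €1.66 + €0.68 + €0.84 + €4.09 + €1.77 + €20.88 + €1.84 = €58.83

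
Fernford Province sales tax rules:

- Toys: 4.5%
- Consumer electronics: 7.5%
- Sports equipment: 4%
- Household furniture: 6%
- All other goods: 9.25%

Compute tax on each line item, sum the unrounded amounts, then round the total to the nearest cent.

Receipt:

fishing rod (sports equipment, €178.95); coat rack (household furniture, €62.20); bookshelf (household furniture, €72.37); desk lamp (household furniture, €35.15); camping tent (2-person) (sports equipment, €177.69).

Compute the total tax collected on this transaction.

Fishing rod €178.95: sports equipment → 4% → €7.158
Coat rack €62.20: household furniture → 6% → €3.732
Bookshelf €72.37: household furniture → 6% → €4.3422
Desk lamp €35.15: household furniture → 6% → €2.109
Camping tent (2-person) €177.69: sports equipment → 4% → €7.1076
Unrounded tax sum = €24.4488 → €24.45

€24.45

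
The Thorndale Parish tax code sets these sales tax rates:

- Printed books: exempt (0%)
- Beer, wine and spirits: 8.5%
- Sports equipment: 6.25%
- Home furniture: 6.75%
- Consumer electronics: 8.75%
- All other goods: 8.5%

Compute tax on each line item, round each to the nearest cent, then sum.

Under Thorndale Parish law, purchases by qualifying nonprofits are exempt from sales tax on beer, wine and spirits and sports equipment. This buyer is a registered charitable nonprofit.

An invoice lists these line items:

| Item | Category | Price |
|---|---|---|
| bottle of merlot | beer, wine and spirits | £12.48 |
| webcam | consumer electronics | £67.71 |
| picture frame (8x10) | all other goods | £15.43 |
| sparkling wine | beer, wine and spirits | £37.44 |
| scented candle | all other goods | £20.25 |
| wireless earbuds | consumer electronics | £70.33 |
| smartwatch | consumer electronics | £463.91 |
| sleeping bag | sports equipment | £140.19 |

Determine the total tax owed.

£55.69

Bottle of merlot £12.48: beer, wine and spirits, buyer-exempt → 0% → £0.00
Webcam £67.71: consumer electronics → 8.75% → £5.92
Picture frame (8x10) £15.43: all other goods → 8.5% → £1.31
Sparkling wine £37.44: beer, wine and spirits, buyer-exempt → 0% → £0.00
Scented candle £20.25: all other goods → 8.5% → £1.72
Wireless earbuds £70.33: consumer electronics → 8.75% → £6.15
Smartwatch £463.91: consumer electronics → 8.75% → £40.59
Sleeping bag £140.19: sports equipment, buyer-exempt → 0% → £0.00
Total tax = £5.92 + £1.31 + £1.72 + £6.15 + £40.59 = £55.69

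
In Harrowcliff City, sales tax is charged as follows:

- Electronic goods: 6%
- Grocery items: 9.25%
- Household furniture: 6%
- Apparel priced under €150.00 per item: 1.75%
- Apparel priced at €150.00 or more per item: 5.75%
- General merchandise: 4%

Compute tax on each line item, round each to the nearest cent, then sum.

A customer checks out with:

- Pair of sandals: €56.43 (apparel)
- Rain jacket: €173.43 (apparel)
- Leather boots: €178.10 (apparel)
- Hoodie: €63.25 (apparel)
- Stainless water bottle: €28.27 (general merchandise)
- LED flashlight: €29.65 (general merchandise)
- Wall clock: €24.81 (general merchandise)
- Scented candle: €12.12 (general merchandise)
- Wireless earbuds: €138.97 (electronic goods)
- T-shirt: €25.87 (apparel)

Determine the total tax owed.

€34.89

Pair of sandals €56.43: apparel, under €150.00 → 1.75% → €0.99
Rain jacket €173.43: apparel, €150.00 or more → 5.75% → €9.97
Leather boots €178.10: apparel, €150.00 or more → 5.75% → €10.24
Hoodie €63.25: apparel, under €150.00 → 1.75% → €1.11
Stainless water bottle €28.27: general merchandise → 4% → €1.13
LED flashlight €29.65: general merchandise → 4% → €1.19
Wall clock €24.81: general merchandise → 4% → €0.99
Scented candle €12.12: general merchandise → 4% → €0.48
Wireless earbuds €138.97: electronic goods → 6% → €8.34
T-shirt €25.87: apparel, under €150.00 → 1.75% → €0.45
Total tax = €0.99 + €9.97 + €10.24 + €1.11 + €1.13 + €1.19 + €0.99 + €0.48 + €8.34 + €0.45 = €34.89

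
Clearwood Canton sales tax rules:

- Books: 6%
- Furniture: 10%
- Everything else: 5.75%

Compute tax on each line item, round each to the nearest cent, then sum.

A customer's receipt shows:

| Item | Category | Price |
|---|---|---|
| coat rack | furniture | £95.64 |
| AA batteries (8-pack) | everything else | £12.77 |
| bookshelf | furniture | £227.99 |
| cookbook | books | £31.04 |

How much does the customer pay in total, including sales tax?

£402.39

Coat rack £95.64: furniture → 10% → £9.56
AA batteries (8-pack) £12.77: everything else → 5.75% → £0.73
Bookshelf £227.99: furniture → 10% → £22.80
Cookbook £31.04: books → 6% → £1.86
Subtotal = £367.44; tax = £34.95; total due = £402.39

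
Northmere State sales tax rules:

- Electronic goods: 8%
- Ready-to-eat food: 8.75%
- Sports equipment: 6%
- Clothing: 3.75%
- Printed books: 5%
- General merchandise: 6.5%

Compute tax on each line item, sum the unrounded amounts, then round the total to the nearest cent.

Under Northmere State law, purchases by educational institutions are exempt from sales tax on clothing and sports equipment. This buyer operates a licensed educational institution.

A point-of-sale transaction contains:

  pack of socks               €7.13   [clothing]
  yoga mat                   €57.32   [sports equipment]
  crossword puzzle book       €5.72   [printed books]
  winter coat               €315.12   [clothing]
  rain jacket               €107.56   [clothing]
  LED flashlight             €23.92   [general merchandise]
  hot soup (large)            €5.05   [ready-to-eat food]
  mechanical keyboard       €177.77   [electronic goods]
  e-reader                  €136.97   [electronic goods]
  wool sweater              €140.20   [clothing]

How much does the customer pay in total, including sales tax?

Pack of socks €7.13: clothing, buyer-exempt → 0% → €0.00
Yoga mat €57.32: sports equipment, buyer-exempt → 0% → €0.00
Crossword puzzle book €5.72: printed books → 5% → €0.286
Winter coat €315.12: clothing, buyer-exempt → 0% → €0.00
Rain jacket €107.56: clothing, buyer-exempt → 0% → €0.00
LED flashlight €23.92: general merchandise → 6.5% → €1.5548
Hot soup (large) €5.05: ready-to-eat food → 8.75% → €0.441875
Mechanical keyboard €177.77: electronic goods → 8% → €14.2216
E-reader €136.97: electronic goods → 8% → €10.9576
Wool sweater €140.20: clothing, buyer-exempt → 0% → €0.00
Subtotal = €976.76; unrounded tax = €27.461875 → €27.46; total due = €1004.22

€1004.22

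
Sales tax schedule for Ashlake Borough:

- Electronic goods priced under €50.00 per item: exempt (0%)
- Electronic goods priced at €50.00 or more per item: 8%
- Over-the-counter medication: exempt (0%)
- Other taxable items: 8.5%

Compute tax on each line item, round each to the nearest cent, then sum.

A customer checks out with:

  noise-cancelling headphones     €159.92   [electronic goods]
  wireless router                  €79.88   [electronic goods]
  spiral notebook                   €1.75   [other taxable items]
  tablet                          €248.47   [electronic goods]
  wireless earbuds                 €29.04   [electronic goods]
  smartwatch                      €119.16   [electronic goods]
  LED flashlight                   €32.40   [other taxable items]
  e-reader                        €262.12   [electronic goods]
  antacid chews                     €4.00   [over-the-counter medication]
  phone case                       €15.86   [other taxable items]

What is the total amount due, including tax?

Noise-cancelling headphones €159.92: electronic goods, €50.00 or more → 8% → €12.79
Wireless router €79.88: electronic goods, €50.00 or more → 8% → €6.39
Spiral notebook €1.75: other taxable items → 8.5% → €0.15
Tablet €248.47: electronic goods, €50.00 or more → 8% → €19.88
Wireless earbuds €29.04: electronic goods, under €50.00 → 0% → €0.00
Smartwatch €119.16: electronic goods, €50.00 or more → 8% → €9.53
LED flashlight €32.40: other taxable items → 8.5% → €2.75
E-reader €262.12: electronic goods, €50.00 or more → 8% → €20.97
Antacid chews €4.00: over-the-counter medication → 0% → €0.00
Phone case €15.86: other taxable items → 8.5% → €1.35
Subtotal = €952.60; tax = €73.81; total due = €1026.41

€1026.41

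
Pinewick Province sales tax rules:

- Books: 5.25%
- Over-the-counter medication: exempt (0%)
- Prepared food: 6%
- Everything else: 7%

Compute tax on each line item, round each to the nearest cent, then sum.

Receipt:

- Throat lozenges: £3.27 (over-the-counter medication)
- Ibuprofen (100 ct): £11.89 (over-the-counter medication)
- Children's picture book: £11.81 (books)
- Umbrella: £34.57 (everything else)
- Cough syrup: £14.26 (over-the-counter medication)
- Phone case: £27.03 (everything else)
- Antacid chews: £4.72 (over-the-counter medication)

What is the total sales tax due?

£4.93

Throat lozenges £3.27: over-the-counter medication → 0% → £0.00
Ibuprofen (100 ct) £11.89: over-the-counter medication → 0% → £0.00
Children's picture book £11.81: books → 5.25% → £0.62
Umbrella £34.57: everything else → 7% → £2.42
Cough syrup £14.26: over-the-counter medication → 0% → £0.00
Phone case £27.03: everything else → 7% → £1.89
Antacid chews £4.72: over-the-counter medication → 0% → £0.00
Total tax = £0.62 + £2.42 + £1.89 = £4.93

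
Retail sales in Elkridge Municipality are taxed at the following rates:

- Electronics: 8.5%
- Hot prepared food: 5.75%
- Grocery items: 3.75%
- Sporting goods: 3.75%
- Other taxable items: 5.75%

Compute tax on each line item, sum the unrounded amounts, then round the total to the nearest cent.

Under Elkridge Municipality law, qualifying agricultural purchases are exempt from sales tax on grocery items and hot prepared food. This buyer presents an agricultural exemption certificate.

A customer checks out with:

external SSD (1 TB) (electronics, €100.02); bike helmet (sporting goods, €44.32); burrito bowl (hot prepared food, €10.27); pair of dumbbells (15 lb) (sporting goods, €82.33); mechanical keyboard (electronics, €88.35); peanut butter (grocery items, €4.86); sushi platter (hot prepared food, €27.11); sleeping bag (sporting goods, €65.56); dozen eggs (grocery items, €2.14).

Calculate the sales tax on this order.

€23.22

External SSD (1 TB) €100.02: electronics → 8.5% → €8.5017
Bike helmet €44.32: sporting goods → 3.75% → €1.662
Burrito bowl €10.27: hot prepared food, buyer-exempt → 0% → €0.00
Pair of dumbbells (15 lb) €82.33: sporting goods → 3.75% → €3.087375
Mechanical keyboard €88.35: electronics → 8.5% → €7.50975
Peanut butter €4.86: grocery items, buyer-exempt → 0% → €0.00
Sushi platter €27.11: hot prepared food, buyer-exempt → 0% → €0.00
Sleeping bag €65.56: sporting goods → 3.75% → €2.4585
Dozen eggs €2.14: grocery items, buyer-exempt → 0% → €0.00
Unrounded tax sum = €23.219325 → €23.22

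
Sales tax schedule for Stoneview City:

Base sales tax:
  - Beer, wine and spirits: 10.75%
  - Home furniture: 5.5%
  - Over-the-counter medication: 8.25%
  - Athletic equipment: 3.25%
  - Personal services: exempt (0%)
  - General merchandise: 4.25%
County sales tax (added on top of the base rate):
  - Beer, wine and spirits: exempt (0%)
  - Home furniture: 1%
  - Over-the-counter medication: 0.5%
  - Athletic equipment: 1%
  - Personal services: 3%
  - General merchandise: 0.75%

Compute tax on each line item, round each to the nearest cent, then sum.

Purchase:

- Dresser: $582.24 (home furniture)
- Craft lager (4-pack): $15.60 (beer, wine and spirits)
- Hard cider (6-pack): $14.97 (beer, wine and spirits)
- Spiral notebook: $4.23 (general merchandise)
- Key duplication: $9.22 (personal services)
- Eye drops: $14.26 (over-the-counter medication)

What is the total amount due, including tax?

$683.40

Dresser $582.24: home furniture → 5.5% + 1% county = 6.5% → $37.85
Craft lager (4-pack) $15.60: beer, wine and spirits → 10.75% + 0% county = 10.75% → $1.68
Hard cider (6-pack) $14.97: beer, wine and spirits → 10.75% + 0% county = 10.75% → $1.61
Spiral notebook $4.23: general merchandise → 4.25% + 0.75% county = 5% → $0.21
Key duplication $9.22: personal services → 0% + 3% county = 3% → $0.28
Eye drops $14.26: over-the-counter medication → 8.25% + 0.5% county = 8.75% → $1.25
Subtotal = $640.52; tax = $42.88; total due = $683.40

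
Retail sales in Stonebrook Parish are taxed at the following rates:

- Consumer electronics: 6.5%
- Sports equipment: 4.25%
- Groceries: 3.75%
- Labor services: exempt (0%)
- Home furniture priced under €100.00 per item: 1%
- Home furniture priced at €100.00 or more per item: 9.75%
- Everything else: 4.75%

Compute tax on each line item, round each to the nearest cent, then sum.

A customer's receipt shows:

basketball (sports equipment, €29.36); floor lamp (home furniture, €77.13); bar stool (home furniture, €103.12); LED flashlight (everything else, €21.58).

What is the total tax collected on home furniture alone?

€10.82

Floor lamp €77.13: home furniture, under €100.00 → 1% → €0.77
Bar stool €103.12: home furniture, €100.00 or more → 9.75% → €10.05
Tax on home furniture = €0.77 + €10.05 = €10.82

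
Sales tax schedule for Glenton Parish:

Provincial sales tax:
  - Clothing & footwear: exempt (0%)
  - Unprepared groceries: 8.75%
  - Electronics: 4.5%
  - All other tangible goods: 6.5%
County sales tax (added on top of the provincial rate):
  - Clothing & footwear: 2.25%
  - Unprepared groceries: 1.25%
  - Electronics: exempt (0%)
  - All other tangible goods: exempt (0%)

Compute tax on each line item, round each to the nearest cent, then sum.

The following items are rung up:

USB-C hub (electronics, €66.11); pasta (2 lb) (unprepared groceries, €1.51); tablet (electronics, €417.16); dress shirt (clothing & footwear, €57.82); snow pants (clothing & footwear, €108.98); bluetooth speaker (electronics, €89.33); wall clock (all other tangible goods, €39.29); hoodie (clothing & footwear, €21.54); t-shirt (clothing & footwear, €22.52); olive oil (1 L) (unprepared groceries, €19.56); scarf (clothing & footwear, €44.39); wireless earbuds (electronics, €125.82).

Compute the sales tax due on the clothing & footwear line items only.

€5.74

Dress shirt €57.82: clothing & footwear → 0% + 2.25% county = 2.25% → €1.30
Snow pants €108.98: clothing & footwear → 0% + 2.25% county = 2.25% → €2.45
Hoodie €21.54: clothing & footwear → 0% + 2.25% county = 2.25% → €0.48
T-shirt €22.52: clothing & footwear → 0% + 2.25% county = 2.25% → €0.51
Scarf €44.39: clothing & footwear → 0% + 2.25% county = 2.25% → €1.00
Tax on clothing & footwear = €1.30 + €2.45 + €0.48 + €0.51 + €1.00 = €5.74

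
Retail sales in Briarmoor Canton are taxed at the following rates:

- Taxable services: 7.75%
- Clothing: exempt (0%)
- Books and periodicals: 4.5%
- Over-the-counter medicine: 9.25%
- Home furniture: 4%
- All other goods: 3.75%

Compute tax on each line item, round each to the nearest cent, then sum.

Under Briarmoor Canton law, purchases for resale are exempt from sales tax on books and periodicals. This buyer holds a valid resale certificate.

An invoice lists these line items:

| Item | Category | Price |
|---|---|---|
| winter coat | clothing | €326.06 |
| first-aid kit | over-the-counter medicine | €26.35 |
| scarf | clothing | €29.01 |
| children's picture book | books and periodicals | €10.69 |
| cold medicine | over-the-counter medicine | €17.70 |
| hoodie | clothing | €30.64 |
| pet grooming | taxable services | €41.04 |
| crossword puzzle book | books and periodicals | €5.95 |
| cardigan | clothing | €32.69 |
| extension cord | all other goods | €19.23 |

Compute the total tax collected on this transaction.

€7.98

Winter coat €326.06: clothing → 0% → €0.00
First-aid kit €26.35: over-the-counter medicine → 9.25% → €2.44
Scarf €29.01: clothing → 0% → €0.00
Children's picture book €10.69: books and periodicals, buyer-exempt → 0% → €0.00
Cold medicine €17.70: over-the-counter medicine → 9.25% → €1.64
Hoodie €30.64: clothing → 0% → €0.00
Pet grooming €41.04: taxable services → 7.75% → €3.18
Crossword puzzle book €5.95: books and periodicals, buyer-exempt → 0% → €0.00
Cardigan €32.69: clothing → 0% → €0.00
Extension cord €19.23: all other goods → 3.75% → €0.72
Total tax = €2.44 + €1.64 + €3.18 + €0.72 = €7.98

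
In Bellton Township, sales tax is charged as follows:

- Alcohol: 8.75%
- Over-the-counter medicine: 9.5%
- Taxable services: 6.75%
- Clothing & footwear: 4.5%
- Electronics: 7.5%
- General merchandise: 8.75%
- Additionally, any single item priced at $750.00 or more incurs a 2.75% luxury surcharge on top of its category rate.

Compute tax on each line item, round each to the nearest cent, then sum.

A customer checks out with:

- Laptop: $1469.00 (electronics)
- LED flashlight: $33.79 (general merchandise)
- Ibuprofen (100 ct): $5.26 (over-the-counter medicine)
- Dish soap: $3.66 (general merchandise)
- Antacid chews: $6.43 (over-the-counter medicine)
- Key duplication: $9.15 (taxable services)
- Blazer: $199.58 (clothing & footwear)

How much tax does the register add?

Laptop $1469.00: electronics → 7.5% + 2.75% surcharge = 10.25% → $150.57
LED flashlight $33.79: general merchandise → 8.75% → $2.96
Ibuprofen (100 ct) $5.26: over-the-counter medicine → 9.5% → $0.50
Dish soap $3.66: general merchandise → 8.75% → $0.32
Antacid chews $6.43: over-the-counter medicine → 9.5% → $0.61
Key duplication $9.15: taxable services → 6.75% → $0.62
Blazer $199.58: clothing & footwear → 4.5% → $8.98
Total tax = $150.57 + $2.96 + $0.50 + $0.32 + $0.61 + $0.62 + $8.98 = $164.56

$164.56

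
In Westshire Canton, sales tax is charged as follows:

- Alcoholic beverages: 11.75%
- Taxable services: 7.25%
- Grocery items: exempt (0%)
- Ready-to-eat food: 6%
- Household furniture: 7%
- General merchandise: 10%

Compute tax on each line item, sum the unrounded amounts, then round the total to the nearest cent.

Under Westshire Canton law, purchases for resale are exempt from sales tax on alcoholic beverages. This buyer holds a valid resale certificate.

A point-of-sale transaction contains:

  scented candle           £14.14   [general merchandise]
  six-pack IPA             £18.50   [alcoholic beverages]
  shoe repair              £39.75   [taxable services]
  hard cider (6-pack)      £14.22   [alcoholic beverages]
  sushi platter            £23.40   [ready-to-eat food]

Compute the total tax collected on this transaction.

£5.70

Scented candle £14.14: general merchandise → 10% → £1.414
Six-pack IPA £18.50: alcoholic beverages, buyer-exempt → 0% → £0.00
Shoe repair £39.75: taxable services → 7.25% → £2.881875
Hard cider (6-pack) £14.22: alcoholic beverages, buyer-exempt → 0% → £0.00
Sushi platter £23.40: ready-to-eat food → 6% → £1.404
Unrounded tax sum = £5.699875 → £5.70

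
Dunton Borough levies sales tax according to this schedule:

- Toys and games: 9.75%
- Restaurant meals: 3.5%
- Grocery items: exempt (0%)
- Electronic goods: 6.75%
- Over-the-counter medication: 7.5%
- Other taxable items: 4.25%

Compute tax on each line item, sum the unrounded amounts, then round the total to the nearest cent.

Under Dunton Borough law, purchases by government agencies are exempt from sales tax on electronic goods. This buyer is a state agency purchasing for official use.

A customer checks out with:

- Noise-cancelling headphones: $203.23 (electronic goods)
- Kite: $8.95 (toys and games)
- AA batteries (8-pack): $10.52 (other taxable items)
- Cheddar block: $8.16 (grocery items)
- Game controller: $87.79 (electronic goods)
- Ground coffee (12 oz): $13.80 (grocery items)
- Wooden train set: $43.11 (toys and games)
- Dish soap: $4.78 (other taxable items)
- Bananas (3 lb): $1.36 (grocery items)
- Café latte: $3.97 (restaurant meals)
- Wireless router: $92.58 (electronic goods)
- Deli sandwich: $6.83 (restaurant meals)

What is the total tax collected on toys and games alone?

Kite $8.95: toys and games → 9.75% → $0.872625
Wooden train set $43.11: toys and games → 9.75% → $4.203225
Tax on toys and games: unrounded sum = $5.07585 → $5.08

$5.08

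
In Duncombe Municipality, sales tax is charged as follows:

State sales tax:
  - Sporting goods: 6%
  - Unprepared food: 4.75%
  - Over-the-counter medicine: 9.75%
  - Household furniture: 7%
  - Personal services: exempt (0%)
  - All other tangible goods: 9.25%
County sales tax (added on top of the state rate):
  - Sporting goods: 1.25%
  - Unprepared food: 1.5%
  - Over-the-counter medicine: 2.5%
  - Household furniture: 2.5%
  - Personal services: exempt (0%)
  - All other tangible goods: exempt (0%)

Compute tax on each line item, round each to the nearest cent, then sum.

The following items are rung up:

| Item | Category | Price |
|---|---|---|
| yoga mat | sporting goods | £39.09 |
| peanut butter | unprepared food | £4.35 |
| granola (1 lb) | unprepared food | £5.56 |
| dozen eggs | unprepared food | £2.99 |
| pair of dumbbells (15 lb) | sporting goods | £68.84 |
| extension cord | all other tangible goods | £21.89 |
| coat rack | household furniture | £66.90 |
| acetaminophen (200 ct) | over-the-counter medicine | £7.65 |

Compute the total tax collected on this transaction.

£17.95

Yoga mat £39.09: sporting goods → 6% + 1.25% county = 7.25% → £2.83
Peanut butter £4.35: unprepared food → 4.75% + 1.5% county = 6.25% → £0.27
Granola (1 lb) £5.56: unprepared food → 4.75% + 1.5% county = 6.25% → £0.35
Dozen eggs £2.99: unprepared food → 4.75% + 1.5% county = 6.25% → £0.19
Pair of dumbbells (15 lb) £68.84: sporting goods → 6% + 1.25% county = 7.25% → £4.99
Extension cord £21.89: all other tangible goods → 9.25% + 0% county = 9.25% → £2.02
Coat rack £66.90: household furniture → 7% + 2.5% county = 9.5% → £6.36
Acetaminophen (200 ct) £7.65: over-the-counter medicine → 9.75% + 2.5% county = 12.25% → £0.94
Total tax = £2.83 + £0.27 + £0.35 + £0.19 + £4.99 + £2.02 + £6.36 + £0.94 = £17.95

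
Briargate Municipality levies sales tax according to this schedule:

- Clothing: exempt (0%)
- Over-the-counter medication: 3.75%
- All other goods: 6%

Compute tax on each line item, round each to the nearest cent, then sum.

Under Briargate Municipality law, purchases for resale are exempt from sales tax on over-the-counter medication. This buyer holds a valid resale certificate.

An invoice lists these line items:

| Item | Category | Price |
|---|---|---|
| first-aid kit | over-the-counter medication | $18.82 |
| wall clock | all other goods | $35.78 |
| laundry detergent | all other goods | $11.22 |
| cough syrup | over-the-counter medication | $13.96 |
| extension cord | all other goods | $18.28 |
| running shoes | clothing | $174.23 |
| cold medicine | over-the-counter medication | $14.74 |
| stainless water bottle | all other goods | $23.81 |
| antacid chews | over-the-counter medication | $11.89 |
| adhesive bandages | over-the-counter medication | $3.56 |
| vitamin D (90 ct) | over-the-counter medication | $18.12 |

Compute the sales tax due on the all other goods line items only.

$5.35

Wall clock $35.78: all other goods → 6% → $2.15
Laundry detergent $11.22: all other goods → 6% → $0.67
Extension cord $18.28: all other goods → 6% → $1.10
Stainless water bottle $23.81: all other goods → 6% → $1.43
Tax on all other goods = $2.15 + $0.67 + $1.10 + $1.43 = $5.35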